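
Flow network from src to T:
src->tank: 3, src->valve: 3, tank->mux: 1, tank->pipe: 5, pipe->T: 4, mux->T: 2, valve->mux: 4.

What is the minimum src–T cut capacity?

Max flow = 5 (via 2 augmenting paths).
In the residual at optimum, the set reachable from src is {mux, src, valve}.
Cut edges: src->tank (cap 3), mux->T (cap 2). Sum = 5.

5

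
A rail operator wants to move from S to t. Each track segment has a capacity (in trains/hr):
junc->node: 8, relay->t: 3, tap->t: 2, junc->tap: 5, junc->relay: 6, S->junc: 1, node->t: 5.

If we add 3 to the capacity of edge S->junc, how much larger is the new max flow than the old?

Original max flow = 1.
After raising cap(S->junc), augmenting paths through that edge carry 3 more units.
New max flow = 4. Increase = 3.

3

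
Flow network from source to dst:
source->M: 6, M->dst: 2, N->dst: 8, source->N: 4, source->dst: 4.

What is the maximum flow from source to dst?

10

Augment source->dst: bottleneck 4. Total 4.
Augment source->M->dst: bottleneck 2. Total 6.
Augment source->N->dst: bottleneck 4. Total 10.
No augmenting path remains in the residual graph.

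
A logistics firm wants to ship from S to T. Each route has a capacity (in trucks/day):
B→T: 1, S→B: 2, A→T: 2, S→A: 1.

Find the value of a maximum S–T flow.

Augment S→A→T: bottleneck 1. Total 1.
Augment S→B→T: bottleneck 1. Total 2.
No augmenting path remains in the residual graph.

2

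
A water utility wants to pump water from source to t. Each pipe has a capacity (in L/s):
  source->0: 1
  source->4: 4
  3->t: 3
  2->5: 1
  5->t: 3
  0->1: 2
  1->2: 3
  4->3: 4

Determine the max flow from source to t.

4

Augment source->4->3->t: bottleneck 3. Total 3.
Augment source->0->1->2->5->t: bottleneck 1. Total 4.
No augmenting path remains in the residual graph.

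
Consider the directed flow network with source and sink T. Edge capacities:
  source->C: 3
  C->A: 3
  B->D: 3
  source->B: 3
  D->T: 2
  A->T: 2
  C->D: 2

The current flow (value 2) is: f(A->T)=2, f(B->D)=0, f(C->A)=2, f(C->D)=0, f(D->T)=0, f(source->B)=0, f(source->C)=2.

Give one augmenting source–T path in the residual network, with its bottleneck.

Residual along source->C->D->T: source->C: 1, C->D: 2, D->T: 2.
Bottleneck = min = 1.

source->C->D->T, bottleneck 1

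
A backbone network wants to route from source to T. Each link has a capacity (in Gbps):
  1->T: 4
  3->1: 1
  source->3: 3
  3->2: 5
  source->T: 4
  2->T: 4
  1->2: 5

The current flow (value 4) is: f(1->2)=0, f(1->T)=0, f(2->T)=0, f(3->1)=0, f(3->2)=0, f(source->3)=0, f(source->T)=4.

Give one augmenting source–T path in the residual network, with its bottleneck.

Residual along source->3->1->T: source->3: 3, 3->1: 1, 1->T: 4.
Bottleneck = min = 1.

source->3->1->T, bottleneck 1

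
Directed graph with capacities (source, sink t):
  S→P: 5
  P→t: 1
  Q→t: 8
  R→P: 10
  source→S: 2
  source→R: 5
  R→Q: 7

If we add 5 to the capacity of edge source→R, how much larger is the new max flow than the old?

2

Original max flow = 6.
After raising cap(source→R), augmenting paths through that edge carry 2 more units.
New max flow = 8. Increase = 2.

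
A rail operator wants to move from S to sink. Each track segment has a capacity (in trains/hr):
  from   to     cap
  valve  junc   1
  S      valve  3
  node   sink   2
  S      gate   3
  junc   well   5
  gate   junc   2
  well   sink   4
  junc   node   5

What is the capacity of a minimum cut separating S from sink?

Max flow = 3 (via 2 augmenting paths).
In the residual at optimum, the set reachable from S is {S, gate, valve}.
Cut edges: valve→junc (cap 1), gate→junc (cap 2). Sum = 3.

3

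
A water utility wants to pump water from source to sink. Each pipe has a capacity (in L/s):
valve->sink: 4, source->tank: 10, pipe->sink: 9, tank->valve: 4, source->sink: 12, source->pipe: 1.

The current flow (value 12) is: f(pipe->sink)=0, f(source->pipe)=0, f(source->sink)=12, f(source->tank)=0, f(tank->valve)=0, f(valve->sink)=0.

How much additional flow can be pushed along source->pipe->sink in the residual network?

Residual capacities along the path: source->pipe: 1, pipe->sink: 9.
Minimum is 1.

1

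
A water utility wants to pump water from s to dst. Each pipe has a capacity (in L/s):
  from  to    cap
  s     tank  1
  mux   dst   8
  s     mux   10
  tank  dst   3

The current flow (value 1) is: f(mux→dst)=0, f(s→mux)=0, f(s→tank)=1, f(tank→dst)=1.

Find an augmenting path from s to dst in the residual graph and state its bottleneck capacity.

s→mux→dst, bottleneck 8

Residual along s→mux→dst: s→mux: 10, mux→dst: 8.
Bottleneck = min = 8.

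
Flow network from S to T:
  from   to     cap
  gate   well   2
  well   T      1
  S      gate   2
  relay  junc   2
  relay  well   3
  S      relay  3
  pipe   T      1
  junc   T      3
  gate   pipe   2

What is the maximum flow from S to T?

4

Augment S→relay→junc→T: bottleneck 2. Total 2.
Augment S→relay→well→T: bottleneck 1. Total 3.
Augment S→gate→pipe→T: bottleneck 1. Total 4.
No augmenting path remains in the residual graph.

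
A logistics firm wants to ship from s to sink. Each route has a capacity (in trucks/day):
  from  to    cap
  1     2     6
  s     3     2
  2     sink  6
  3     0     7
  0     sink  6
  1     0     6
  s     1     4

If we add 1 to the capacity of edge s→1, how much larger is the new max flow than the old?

Original max flow = 6.
After raising cap(s→1), augmenting paths through that edge carry 1 more unit.
New max flow = 7. Increase = 1.

1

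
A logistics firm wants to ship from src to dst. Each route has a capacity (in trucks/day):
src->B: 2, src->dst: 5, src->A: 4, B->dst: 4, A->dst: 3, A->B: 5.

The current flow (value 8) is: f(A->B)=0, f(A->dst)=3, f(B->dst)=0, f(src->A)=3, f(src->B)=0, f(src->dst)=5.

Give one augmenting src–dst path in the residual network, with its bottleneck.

Residual along src->B->dst: src->B: 2, B->dst: 4.
Bottleneck = min = 2.

src->B->dst, bottleneck 2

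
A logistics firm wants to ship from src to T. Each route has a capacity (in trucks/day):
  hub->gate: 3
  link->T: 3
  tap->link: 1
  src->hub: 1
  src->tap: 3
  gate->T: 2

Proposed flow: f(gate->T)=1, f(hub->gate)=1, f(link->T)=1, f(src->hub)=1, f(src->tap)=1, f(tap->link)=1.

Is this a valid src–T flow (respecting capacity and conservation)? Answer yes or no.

Yes

Every edge has 0 ≤ f(e) ≤ cap(e).
At each intermediate node, inflow equals outflow.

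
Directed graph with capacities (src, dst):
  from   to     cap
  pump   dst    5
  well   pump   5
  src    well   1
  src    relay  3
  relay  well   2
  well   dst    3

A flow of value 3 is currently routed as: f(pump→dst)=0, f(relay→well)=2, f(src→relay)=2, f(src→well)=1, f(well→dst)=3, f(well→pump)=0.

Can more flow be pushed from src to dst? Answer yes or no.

No

Residual reachable from src: {relay, src}; dst is not reachable.
Saturated cut: src→well, relay→well with total capacity 3 = current flow value. Flow is maximum.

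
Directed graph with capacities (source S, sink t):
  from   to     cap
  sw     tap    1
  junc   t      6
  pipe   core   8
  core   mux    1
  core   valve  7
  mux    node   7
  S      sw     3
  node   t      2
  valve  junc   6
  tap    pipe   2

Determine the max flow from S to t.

1

Augment S->sw->tap->pipe->core->valve->junc->t: bottleneck 1. Total 1.
No augmenting path remains in the residual graph.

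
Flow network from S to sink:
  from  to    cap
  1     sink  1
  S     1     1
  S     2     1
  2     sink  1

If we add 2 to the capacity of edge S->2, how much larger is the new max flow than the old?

0

Original max flow = 2.
Even with extra capacity on S->2, another cut of capacity 2 remains binding.
New max flow = 2. Increase = 0.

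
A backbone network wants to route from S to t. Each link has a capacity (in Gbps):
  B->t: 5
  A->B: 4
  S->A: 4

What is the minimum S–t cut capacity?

Max flow = 4 (via 1 augmenting path).
In the residual at optimum, the set reachable from S is {S}.
Cut edges: S->A (cap 4). Sum = 4.

4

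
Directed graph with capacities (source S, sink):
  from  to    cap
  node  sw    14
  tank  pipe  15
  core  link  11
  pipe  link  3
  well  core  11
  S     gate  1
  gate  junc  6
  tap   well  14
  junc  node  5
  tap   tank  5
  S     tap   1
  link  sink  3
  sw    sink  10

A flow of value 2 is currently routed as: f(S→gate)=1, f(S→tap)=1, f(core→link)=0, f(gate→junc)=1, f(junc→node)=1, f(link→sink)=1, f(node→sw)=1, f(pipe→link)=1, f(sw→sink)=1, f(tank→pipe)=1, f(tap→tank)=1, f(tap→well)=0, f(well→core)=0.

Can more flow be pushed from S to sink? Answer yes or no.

Residual reachable from S: {S}; sink is not reachable.
Saturated cut: S→gate, S→tap with total capacity 2 = current flow value. Flow is maximum.

No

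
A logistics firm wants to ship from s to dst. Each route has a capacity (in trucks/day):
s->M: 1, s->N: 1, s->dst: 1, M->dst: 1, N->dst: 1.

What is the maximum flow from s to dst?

Augment s->dst: bottleneck 1. Total 1.
Augment s->N->dst: bottleneck 1. Total 2.
Augment s->M->dst: bottleneck 1. Total 3.
No augmenting path remains in the residual graph.

3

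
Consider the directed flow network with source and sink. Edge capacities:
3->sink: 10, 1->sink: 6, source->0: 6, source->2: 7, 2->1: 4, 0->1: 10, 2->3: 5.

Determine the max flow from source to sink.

Augment source->2->3->sink: bottleneck 5. Total 5.
Augment source->2->1->sink: bottleneck 2. Total 7.
Augment source->0->1->sink: bottleneck 4. Total 11.
No augmenting path remains in the residual graph.

11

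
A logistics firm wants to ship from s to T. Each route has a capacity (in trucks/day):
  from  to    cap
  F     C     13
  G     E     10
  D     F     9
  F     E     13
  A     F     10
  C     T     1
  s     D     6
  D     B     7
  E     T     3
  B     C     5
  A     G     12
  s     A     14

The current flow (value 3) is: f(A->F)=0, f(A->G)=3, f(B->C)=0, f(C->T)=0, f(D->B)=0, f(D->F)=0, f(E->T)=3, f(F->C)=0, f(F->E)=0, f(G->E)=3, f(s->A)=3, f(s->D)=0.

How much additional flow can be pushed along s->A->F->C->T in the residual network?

Residual capacities along the path: s->A: 11, A->F: 10, F->C: 13, C->T: 1.
Minimum is 1.

1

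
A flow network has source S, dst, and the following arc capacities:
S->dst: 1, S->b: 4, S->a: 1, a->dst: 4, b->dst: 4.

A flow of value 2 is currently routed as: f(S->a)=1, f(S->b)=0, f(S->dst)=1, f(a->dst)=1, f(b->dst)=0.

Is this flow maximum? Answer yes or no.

Residual path S->b->dst has bottleneck 4 > 0.
Pushing 4 along it raises the flow to 6, so the given flow is not maximum.

No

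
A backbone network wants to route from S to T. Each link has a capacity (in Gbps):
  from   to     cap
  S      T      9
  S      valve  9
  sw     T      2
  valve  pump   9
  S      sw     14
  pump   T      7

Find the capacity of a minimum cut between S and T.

18

Max flow = 18 (via 3 augmenting paths).
In the residual at optimum, the set reachable from S is {S, pump, sw, valve}.
Cut edges: S->T (cap 9), sw->T (cap 2), pump->T (cap 7). Sum = 18.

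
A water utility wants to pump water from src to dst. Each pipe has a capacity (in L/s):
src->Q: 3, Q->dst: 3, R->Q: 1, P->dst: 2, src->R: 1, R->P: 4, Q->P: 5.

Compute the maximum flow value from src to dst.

Augment src->Q->dst: bottleneck 3. Total 3.
Augment src->R->P->dst: bottleneck 1. Total 4.
No augmenting path remains in the residual graph.

4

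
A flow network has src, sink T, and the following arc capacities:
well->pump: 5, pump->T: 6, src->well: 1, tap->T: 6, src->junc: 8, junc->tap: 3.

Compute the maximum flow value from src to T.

Augment src->well->pump->T: bottleneck 1. Total 1.
Augment src->junc->tap->T: bottleneck 3. Total 4.
No augmenting path remains in the residual graph.

4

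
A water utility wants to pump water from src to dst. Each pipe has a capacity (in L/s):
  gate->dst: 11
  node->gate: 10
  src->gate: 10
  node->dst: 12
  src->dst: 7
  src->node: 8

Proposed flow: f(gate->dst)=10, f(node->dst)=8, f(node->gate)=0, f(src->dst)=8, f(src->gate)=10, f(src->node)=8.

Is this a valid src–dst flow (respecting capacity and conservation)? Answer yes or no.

Capacity violated on src->dst: flow 8 > capacity 7.

No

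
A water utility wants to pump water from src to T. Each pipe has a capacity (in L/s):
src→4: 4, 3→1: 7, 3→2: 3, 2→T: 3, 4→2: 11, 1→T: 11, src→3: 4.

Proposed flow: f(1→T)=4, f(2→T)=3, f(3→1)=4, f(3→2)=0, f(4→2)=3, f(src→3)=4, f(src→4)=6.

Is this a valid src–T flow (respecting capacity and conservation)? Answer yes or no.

No

Capacity violated on src→4: flow 6 > capacity 4.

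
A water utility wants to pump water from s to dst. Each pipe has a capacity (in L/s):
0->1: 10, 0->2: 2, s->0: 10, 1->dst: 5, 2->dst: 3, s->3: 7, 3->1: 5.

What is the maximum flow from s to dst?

7

Augment s->0->2->dst: bottleneck 2. Total 2.
Augment s->0->1->dst: bottleneck 5. Total 7.
No augmenting path remains in the residual graph.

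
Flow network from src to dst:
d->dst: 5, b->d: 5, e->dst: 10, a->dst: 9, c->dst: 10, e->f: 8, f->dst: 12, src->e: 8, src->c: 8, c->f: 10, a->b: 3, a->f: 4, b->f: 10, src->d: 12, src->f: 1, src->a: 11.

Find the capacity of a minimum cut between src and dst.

33

Max flow = 33 (via 6 augmenting paths).
In the residual at optimum, the set reachable from src is {d, src}.
Cut edges: src->a (cap 11), src->e (cap 8), src->c (cap 8), src->f (cap 1), d->dst (cap 5). Sum = 33.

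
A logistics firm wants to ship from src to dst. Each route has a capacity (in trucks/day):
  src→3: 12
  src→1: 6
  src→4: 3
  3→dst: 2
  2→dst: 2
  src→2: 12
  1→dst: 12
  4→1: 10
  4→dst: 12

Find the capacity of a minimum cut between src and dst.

13

Max flow = 13 (via 4 augmenting paths).
In the residual at optimum, the set reachable from src is {2, 3, src}.
Cut edges: src→4 (cap 3), src→1 (cap 6), 3→dst (cap 2), 2→dst (cap 2). Sum = 13.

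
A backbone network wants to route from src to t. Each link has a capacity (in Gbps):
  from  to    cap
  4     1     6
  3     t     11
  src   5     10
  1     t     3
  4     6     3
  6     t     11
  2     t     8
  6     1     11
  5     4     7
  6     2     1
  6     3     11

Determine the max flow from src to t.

Augment src→5→4→6→t: bottleneck 3. Total 3.
Augment src→5→4→1→t: bottleneck 3. Total 6.
No augmenting path remains in the residual graph.

6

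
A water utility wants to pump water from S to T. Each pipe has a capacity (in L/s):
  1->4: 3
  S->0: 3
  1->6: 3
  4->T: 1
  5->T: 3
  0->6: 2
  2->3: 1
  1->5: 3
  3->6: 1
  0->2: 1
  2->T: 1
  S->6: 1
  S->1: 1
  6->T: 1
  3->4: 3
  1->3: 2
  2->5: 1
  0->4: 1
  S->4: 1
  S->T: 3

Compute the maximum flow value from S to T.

7

Augment S->T: bottleneck 3. Total 3.
Augment S->4->T: bottleneck 1. Total 4.
Augment S->6->T: bottleneck 1. Total 5.
Augment S->1->5->T: bottleneck 1. Total 6.
Augment S->0->2->T: bottleneck 1. Total 7.
No augmenting path remains in the residual graph.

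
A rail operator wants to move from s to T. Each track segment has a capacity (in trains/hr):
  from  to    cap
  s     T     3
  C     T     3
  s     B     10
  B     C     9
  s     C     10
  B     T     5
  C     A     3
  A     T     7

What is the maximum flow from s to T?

Augment s→T: bottleneck 3. Total 3.
Augment s→B→T: bottleneck 5. Total 8.
Augment s→C→T: bottleneck 3. Total 11.
Augment s→C→A→T: bottleneck 3. Total 14.
No augmenting path remains in the residual graph.

14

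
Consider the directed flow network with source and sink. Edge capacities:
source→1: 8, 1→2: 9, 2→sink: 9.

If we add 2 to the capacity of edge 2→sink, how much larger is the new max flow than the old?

Original max flow = 8.
Edge 2→sink does not cross the min cut (source side {source}), so extra capacity there cannot help.
New max flow = 8. Increase = 0.

0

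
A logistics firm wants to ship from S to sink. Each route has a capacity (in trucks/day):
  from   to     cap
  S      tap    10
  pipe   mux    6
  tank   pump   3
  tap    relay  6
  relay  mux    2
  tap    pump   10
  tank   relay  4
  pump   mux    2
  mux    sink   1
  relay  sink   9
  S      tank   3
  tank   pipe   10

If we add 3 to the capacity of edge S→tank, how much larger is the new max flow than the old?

0

Original max flow = 10.
Even with extra capacity on S→tank, another cut of capacity 10 remains binding.
New max flow = 10. Increase = 0.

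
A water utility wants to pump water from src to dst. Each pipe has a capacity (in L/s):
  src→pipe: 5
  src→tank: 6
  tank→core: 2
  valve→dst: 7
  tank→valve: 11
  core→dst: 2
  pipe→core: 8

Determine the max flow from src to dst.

Augment src→pipe→core→dst: bottleneck 2. Total 2.
Augment src→tank→valve→dst: bottleneck 6. Total 8.
No augmenting path remains in the residual graph.

8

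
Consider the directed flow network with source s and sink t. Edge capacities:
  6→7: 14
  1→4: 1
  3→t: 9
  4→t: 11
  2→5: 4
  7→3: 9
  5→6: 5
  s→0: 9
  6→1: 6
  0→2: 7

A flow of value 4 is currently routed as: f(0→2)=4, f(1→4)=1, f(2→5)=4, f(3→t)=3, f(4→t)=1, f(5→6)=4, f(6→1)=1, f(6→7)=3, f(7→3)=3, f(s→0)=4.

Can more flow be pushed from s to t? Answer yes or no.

No

Residual reachable from s: {0, 2, s}; t is not reachable.
Saturated cut: 2→5 with total capacity 4 = current flow value. Flow is maximum.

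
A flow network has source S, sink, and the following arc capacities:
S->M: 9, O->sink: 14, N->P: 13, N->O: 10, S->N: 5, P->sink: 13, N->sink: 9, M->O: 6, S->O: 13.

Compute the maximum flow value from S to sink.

Augment S->N->sink: bottleneck 5. Total 5.
Augment S->O->sink: bottleneck 13. Total 18.
Augment S->M->O->sink: bottleneck 1. Total 19.
No augmenting path remains in the residual graph.

19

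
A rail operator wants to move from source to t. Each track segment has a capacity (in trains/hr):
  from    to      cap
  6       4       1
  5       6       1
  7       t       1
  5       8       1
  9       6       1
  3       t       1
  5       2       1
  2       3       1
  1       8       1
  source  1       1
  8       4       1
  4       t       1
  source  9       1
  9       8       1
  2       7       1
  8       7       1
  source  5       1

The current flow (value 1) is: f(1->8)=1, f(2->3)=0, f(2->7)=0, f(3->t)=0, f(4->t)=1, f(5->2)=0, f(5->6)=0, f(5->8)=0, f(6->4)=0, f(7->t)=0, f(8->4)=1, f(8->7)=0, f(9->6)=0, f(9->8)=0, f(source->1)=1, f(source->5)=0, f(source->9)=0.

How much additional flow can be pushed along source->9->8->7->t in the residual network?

1

Residual capacities along the path: source->9: 1, 9->8: 1, 8->7: 1, 7->t: 1.
Minimum is 1.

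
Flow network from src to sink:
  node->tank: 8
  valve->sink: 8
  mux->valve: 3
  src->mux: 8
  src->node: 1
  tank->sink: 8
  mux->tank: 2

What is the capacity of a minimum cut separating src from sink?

Max flow = 6 (via 3 augmenting paths).
In the residual at optimum, the set reachable from src is {mux, src}.
Cut edges: src->node (cap 1), mux->tank (cap 2), mux->valve (cap 3). Sum = 6.

6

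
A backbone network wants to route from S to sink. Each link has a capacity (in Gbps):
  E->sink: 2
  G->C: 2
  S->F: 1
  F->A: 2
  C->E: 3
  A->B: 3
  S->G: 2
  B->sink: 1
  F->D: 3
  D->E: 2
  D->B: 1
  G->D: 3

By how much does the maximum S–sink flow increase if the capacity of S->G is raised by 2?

Original max flow = 3.
Even with extra capacity on S->G, another cut of capacity 3 remains binding.
New max flow = 3. Increase = 0.

0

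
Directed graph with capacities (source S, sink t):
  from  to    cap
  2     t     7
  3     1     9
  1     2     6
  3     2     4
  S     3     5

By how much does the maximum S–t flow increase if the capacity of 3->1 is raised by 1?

Original max flow = 5.
Edge 3->1 does not cross the min cut (source side {S}), so extra capacity there cannot help.
New max flow = 5. Increase = 0.

0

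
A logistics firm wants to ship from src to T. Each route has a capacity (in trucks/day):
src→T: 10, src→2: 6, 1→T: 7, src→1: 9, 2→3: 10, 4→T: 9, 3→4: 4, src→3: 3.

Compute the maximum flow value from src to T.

21

Augment src→T: bottleneck 10. Total 10.
Augment src→1→T: bottleneck 7. Total 17.
Augment src→3→4→T: bottleneck 3. Total 20.
Augment src→2→3→4→T: bottleneck 1. Total 21.
No augmenting path remains in the residual graph.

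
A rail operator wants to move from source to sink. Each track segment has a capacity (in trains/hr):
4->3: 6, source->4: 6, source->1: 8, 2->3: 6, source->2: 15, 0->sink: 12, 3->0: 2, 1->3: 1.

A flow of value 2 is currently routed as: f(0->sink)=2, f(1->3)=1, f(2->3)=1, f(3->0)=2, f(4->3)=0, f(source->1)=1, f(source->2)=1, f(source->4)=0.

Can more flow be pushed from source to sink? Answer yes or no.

Residual reachable from source: {1, 2, 3, 4, source}; sink is not reachable.
Saturated cut: 3->0 with total capacity 2 = current flow value. Flow is maximum.

No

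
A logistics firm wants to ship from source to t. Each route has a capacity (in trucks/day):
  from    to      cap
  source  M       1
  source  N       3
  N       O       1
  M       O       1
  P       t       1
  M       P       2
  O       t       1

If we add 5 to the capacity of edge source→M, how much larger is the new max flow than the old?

0

Original max flow = 2.
Even with extra capacity on source→M, another cut of capacity 2 remains binding.
New max flow = 2. Increase = 0.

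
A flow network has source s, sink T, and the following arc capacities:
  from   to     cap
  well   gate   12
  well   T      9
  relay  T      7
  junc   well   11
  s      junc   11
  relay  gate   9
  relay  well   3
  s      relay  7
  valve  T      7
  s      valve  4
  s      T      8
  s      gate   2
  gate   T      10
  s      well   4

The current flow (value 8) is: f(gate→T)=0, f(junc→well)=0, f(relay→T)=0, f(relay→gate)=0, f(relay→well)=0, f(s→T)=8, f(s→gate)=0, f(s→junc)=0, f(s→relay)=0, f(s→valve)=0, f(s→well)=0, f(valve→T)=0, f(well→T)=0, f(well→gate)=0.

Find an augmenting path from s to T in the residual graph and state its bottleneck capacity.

Residual along s→valve→T: s→valve: 4, valve→T: 7.
Bottleneck = min = 4.

s→valve→T, bottleneck 4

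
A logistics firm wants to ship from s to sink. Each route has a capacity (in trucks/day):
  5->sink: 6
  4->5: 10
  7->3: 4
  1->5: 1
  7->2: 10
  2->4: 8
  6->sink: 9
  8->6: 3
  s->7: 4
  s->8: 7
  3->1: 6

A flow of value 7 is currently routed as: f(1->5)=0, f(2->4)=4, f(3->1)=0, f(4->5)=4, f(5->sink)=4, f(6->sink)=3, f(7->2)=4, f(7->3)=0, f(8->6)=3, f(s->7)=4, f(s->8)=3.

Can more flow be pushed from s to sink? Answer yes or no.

No

Residual reachable from s: {8, s}; sink is not reachable.
Saturated cut: 8->6, s->7 with total capacity 7 = current flow value. Flow is maximum.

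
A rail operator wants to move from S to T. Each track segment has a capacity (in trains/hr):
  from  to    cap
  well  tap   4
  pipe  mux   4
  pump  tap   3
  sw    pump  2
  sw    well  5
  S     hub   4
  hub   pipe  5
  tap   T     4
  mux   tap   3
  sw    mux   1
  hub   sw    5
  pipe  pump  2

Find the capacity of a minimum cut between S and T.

Max flow = 4 (via 2 augmenting paths).
In the residual at optimum, the set reachable from S is {S}.
Cut edges: S→hub (cap 4). Sum = 4.

4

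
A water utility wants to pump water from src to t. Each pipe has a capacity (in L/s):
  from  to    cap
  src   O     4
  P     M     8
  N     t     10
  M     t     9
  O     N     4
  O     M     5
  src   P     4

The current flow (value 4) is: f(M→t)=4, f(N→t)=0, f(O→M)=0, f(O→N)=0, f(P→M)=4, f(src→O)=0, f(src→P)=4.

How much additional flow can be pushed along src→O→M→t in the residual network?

4

Residual capacities along the path: src→O: 4, O→M: 5, M→t: 5.
Minimum is 4.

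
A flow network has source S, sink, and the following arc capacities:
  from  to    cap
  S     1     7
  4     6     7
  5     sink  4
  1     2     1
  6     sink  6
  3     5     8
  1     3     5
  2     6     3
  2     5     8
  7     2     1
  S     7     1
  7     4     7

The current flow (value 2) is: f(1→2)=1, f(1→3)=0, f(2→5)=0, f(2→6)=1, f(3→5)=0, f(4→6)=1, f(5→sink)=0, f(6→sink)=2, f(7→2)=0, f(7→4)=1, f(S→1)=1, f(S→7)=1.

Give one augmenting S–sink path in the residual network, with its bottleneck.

Residual along S→1→3→5→sink: S→1: 6, 1→3: 5, 3→5: 8, 5→sink: 4.
Bottleneck = min = 4.

S→1→3→5→sink, bottleneck 4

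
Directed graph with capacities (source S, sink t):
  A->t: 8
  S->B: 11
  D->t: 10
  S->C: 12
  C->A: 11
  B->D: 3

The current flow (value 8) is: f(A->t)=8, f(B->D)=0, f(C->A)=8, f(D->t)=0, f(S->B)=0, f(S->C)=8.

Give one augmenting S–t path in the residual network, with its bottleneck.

Residual along S->B->D->t: S->B: 11, B->D: 3, D->t: 10.
Bottleneck = min = 3.

S->B->D->t, bottleneck 3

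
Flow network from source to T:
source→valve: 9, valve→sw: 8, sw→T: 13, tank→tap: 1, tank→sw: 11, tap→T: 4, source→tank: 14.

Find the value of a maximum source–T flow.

Augment source→tank→tap→T: bottleneck 1. Total 1.
Augment source→tank→sw→T: bottleneck 11. Total 12.
Augment source→valve→sw→T: bottleneck 2. Total 14.
No augmenting path remains in the residual graph.

14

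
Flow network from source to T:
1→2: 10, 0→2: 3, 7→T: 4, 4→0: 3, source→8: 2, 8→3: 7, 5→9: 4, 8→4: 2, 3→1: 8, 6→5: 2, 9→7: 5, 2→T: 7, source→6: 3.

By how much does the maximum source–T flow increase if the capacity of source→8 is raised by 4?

4

Original max flow = 4.
After raising cap(source→8), augmenting paths through that edge carry 4 more units.
New max flow = 8. Increase = 4.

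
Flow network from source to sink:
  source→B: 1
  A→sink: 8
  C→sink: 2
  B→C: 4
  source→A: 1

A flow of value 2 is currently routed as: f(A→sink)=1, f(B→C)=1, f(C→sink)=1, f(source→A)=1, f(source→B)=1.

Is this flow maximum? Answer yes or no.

Residual reachable from source: {source}; sink is not reachable.
Saturated cut: source→B, source→A with total capacity 2 = current flow value. Flow is maximum.

Yes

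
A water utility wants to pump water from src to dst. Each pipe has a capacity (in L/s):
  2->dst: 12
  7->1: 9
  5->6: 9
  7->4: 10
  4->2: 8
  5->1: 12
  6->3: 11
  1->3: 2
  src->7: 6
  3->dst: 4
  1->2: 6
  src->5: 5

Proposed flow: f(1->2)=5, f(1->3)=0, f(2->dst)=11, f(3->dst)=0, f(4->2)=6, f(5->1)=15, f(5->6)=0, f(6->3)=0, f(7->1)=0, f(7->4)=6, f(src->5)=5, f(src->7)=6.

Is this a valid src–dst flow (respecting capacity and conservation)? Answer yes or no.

No

Capacity violated on 5->1: flow 15 > capacity 12.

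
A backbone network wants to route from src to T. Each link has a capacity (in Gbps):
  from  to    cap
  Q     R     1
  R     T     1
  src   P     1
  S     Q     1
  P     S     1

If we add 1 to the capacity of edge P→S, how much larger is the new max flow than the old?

0

Original max flow = 1.
Edge P→S does not cross the min cut (source side {src}), so extra capacity there cannot help.
New max flow = 1. Increase = 0.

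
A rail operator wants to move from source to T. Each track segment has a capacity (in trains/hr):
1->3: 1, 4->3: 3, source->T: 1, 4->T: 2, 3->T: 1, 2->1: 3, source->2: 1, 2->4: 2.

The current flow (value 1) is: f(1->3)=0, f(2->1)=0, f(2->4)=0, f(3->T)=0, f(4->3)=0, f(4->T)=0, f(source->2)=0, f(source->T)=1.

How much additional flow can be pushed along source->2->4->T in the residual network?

Residual capacities along the path: source->2: 1, 2->4: 2, 4->T: 2.
Minimum is 1.

1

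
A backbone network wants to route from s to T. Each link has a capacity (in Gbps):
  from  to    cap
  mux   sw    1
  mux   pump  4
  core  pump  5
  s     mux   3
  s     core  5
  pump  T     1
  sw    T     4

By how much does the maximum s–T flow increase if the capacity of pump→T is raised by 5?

5

Original max flow = 2.
After raising cap(pump→T), augmenting paths through that edge carry 5 more units.
New max flow = 7. Increase = 5.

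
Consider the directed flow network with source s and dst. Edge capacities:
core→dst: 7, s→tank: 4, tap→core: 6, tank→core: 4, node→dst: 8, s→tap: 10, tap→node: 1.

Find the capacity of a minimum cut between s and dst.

Max flow = 8 (via 3 augmenting paths).
In the residual at optimum, the set reachable from s is {core, s, tank, tap}.
Cut edges: tap→node (cap 1), core→dst (cap 7). Sum = 8.

8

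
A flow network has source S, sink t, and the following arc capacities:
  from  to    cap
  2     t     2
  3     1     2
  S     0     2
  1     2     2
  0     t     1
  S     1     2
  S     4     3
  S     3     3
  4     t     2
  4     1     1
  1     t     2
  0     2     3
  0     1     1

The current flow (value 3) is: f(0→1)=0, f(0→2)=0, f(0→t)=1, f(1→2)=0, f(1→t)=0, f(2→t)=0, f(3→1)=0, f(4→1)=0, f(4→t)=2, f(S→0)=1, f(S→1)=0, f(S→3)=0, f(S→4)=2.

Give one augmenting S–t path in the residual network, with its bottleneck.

Residual along S→1→t: S→1: 2, 1→t: 2.
Bottleneck = min = 2.

S→1→t, bottleneck 2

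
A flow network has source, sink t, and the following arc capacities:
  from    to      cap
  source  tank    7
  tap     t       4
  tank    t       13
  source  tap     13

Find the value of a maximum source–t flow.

Augment source->tap->t: bottleneck 4. Total 4.
Augment source->tank->t: bottleneck 7. Total 11.
No augmenting path remains in the residual graph.

11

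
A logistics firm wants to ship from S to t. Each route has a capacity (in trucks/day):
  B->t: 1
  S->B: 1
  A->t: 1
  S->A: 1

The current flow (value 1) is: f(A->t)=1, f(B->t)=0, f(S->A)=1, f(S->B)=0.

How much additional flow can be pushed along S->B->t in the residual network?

Residual capacities along the path: S->B: 1, B->t: 1.
Minimum is 1.

1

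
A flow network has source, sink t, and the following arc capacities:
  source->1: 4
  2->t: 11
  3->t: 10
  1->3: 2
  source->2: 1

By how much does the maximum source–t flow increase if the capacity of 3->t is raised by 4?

Original max flow = 3.
Edge 3->t does not cross the min cut (source side {1, source}), so extra capacity there cannot help.
New max flow = 3. Increase = 0.

0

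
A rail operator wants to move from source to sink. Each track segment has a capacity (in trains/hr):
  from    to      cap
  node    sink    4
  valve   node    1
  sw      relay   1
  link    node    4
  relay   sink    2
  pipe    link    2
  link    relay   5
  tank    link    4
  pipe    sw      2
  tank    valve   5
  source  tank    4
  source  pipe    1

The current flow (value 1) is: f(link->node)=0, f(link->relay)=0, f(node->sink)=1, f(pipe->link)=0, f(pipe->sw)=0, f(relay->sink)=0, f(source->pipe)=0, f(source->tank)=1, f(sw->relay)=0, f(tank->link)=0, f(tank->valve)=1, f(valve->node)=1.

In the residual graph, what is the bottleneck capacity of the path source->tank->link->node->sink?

3

Residual capacities along the path: source->tank: 3, tank->link: 4, link->node: 4, node->sink: 3.
Minimum is 3.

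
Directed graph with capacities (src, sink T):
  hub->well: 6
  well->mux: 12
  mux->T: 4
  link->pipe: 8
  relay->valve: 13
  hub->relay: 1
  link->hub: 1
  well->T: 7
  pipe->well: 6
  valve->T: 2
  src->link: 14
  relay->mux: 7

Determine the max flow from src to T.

7

Augment src->link->pipe->well->T: bottleneck 6. Total 6.
Augment src->link->hub->well->T: bottleneck 1. Total 7.
No augmenting path remains in the residual graph.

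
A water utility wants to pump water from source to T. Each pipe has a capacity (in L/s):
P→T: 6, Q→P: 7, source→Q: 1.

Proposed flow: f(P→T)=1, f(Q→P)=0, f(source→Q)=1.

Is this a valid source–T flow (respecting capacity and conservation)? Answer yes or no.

No

Conservation fails at Q: inflow 1 ≠ outflow 0.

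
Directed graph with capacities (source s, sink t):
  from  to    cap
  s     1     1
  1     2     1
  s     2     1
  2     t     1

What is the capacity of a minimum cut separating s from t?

Max flow = 1 (via 1 augmenting path).
In the residual at optimum, the set reachable from s is {1, 2, s}.
Cut edges: 2->t (cap 1). Sum = 1.

1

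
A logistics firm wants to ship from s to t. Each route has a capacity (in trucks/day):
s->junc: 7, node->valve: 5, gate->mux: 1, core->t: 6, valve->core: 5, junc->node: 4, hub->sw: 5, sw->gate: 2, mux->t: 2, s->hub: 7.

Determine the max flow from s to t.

Augment s->junc->node->valve->core->t: bottleneck 4. Total 4.
Augment s->hub->sw->gate->mux->t: bottleneck 1. Total 5.
No augmenting path remains in the residual graph.

5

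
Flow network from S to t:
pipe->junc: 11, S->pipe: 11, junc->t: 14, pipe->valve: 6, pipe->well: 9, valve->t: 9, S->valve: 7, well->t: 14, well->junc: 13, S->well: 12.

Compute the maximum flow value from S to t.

Augment S->well->t: bottleneck 12. Total 12.
Augment S->valve->t: bottleneck 7. Total 19.
Augment S->pipe->well->t: bottleneck 2. Total 21.
Augment S->pipe->valve->t: bottleneck 2. Total 23.
Augment S->pipe->junc->t: bottleneck 7. Total 30.
No augmenting path remains in the residual graph.

30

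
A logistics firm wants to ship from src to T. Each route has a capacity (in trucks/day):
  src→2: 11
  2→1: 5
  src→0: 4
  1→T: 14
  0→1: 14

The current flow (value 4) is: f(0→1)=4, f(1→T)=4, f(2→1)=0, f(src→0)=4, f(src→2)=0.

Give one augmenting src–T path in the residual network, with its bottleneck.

src→2→1→T, bottleneck 5

Residual along src→2→1→T: src→2: 11, 2→1: 5, 1→T: 10.
Bottleneck = min = 5.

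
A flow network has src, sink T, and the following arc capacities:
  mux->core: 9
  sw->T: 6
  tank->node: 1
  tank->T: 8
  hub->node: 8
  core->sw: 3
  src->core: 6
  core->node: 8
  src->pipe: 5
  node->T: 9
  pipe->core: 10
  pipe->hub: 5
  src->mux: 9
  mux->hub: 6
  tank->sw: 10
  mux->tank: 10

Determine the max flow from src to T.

Augment src->mux->tank->T: bottleneck 8. Total 8.
Augment src->core->node->T: bottleneck 6. Total 14.
Augment src->pipe->core->node->T: bottleneck 2. Total 16.
Augment src->pipe->core->sw->T: bottleneck 3. Total 19.
Augment src->mux->hub->node->T: bottleneck 1. Total 20.
No augmenting path remains in the residual graph.

20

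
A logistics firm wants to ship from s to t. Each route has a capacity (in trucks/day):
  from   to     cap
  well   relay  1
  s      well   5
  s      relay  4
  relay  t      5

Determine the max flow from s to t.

Augment s->relay->t: bottleneck 4. Total 4.
Augment s->well->relay->t: bottleneck 1. Total 5.
No augmenting path remains in the residual graph.

5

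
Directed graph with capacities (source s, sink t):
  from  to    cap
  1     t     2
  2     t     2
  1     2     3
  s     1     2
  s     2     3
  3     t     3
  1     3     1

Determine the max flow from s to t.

Augment s->1->t: bottleneck 2. Total 2.
Augment s->2->t: bottleneck 2. Total 4.
No augmenting path remains in the residual graph.

4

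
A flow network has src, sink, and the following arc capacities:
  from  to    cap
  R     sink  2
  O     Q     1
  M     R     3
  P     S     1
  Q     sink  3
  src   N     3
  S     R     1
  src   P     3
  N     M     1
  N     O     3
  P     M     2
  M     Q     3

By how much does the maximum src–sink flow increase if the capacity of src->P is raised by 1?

0

Original max flow = 5.
Even with extra capacity on src->P, another cut of capacity 5 remains binding.
New max flow = 5. Increase = 0.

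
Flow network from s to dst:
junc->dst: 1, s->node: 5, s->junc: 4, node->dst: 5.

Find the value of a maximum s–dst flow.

6

Augment s->junc->dst: bottleneck 1. Total 1.
Augment s->node->dst: bottleneck 5. Total 6.
No augmenting path remains in the residual graph.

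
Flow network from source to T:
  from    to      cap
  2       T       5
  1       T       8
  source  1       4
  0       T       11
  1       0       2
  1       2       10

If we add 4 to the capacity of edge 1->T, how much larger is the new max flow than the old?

0

Original max flow = 4.
Edge 1->T does not cross the min cut (source side {source}), so extra capacity there cannot help.
New max flow = 4. Increase = 0.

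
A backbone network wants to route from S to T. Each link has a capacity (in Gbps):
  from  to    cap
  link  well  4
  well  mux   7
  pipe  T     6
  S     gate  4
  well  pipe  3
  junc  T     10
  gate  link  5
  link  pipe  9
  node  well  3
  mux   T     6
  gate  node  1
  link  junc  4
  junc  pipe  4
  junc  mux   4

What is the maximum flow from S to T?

4

Augment S→gate→link→junc→T: bottleneck 4. Total 4.
No augmenting path remains in the residual graph.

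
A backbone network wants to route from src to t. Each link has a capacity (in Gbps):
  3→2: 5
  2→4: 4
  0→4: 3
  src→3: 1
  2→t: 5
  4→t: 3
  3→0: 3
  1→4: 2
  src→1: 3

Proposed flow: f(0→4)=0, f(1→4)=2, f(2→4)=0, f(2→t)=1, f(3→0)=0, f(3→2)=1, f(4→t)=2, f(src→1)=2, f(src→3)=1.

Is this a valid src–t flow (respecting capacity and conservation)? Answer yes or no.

Every edge has 0 ≤ f(e) ≤ cap(e).
At each intermediate node, inflow equals outflow.

Yes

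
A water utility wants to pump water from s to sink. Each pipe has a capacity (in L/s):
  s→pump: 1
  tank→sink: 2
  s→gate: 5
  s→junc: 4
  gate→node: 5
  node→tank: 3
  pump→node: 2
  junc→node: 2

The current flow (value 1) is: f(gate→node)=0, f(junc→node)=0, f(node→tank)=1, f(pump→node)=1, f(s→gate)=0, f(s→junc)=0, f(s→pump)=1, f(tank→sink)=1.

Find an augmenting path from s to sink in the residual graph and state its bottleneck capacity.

Residual along s→junc→node→tank→sink: s→junc: 4, junc→node: 2, node→tank: 2, tank→sink: 1.
Bottleneck = min = 1.

s→junc→node→tank→sink, bottleneck 1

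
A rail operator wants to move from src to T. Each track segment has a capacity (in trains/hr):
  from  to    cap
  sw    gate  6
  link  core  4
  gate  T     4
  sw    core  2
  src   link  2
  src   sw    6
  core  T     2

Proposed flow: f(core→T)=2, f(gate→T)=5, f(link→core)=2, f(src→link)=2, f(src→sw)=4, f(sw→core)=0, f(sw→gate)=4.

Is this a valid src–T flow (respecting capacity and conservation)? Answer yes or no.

Capacity violated on gate→T: flow 5 > capacity 4.

No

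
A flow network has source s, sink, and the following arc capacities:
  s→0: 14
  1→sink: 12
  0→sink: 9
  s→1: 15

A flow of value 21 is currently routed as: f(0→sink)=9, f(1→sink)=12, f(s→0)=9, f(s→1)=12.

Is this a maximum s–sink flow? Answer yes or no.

Residual reachable from s: {0, 1, s}; sink is not reachable.
Saturated cut: 0→sink, 1→sink with total capacity 21 = current flow value. Flow is maximum.

Yes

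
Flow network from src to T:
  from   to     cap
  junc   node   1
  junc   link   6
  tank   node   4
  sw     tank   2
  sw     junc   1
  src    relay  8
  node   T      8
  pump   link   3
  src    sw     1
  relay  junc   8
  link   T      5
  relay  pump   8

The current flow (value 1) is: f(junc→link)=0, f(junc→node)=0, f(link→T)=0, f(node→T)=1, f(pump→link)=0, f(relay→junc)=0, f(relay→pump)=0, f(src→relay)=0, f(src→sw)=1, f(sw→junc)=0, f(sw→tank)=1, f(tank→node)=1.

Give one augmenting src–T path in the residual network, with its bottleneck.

src→relay→junc→node→T, bottleneck 1

Residual along src→relay→junc→node→T: src→relay: 8, relay→junc: 8, junc→node: 1, node→T: 7.
Bottleneck = min = 1.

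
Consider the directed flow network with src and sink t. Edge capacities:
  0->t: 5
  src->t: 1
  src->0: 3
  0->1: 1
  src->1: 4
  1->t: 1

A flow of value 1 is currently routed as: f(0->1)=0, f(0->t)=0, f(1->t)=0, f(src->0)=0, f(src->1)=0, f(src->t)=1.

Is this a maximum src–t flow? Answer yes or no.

No

Residual path src->0->t has bottleneck 3 > 0.
Pushing 3 along it raises the flow to 4, so the given flow is not maximum.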